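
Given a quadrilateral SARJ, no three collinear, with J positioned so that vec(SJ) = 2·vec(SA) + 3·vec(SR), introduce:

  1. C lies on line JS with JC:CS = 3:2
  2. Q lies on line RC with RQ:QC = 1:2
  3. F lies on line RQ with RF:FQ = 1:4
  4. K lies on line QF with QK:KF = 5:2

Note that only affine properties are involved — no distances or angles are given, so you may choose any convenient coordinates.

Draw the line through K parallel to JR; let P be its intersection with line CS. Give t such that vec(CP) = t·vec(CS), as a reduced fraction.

t = -9/7

Set S = (0, 0), A = (1, 0), R = (0, 1), J = (2, 3); any affine frame gives the same invariant.
1. C lies on line JS with JC:CS = 3:2 ⇒ C = (4/5, 6/5)
2. Q lies on line RC with RQ:QC = 1:2 ⇒ Q = (4/15, 16/15)
3. F lies on line RQ with RF:FQ = 1:4 ⇒ F = (4/75, 76/75)
4. K lies on line QF with QK:KF = 5:2 ⇒ K = (4/35, 36/35)
through K parallel to JR: direction (-2, -2); meets CS at P = (64/35, 96/35)
P = C + t·(S−C) with t = -9/7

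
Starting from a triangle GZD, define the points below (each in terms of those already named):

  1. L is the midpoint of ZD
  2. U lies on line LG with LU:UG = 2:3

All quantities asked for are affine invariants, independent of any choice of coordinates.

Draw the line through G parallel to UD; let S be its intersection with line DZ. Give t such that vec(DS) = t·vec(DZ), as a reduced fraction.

t = -3/4

Set G = (0, 0), Z = (1, 0), D = (0, 1); any affine frame gives the same invariant.
1. L is the midpoint of ZD ⇒ L = (1/2, 1/2)
2. U lies on line LG with LU:UG = 2:3 ⇒ U = (3/10, 3/10)
through G parallel to UD: direction (-3/10, 7/10); meets DZ at S = (-3/4, 7/4)
S = D + t·(Z−D) with t = -3/4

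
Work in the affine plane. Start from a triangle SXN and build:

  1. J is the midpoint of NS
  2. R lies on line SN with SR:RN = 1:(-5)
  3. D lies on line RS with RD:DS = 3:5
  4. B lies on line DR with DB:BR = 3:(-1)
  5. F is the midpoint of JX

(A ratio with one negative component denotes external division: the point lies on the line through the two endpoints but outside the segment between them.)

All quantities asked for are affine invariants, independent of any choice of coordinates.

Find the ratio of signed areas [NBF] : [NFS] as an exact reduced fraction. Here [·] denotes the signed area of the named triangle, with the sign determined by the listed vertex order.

Work in coordinates with S = (0, 0), X = (1, 0), N = (0, 1).
1. J is the midpoint of NS ⇒ J = (0, 1/2)
2. R lies on line SN with SR:RN = 1:(-5) ⇒ R = (0, -1/4)
3. D lies on line RS with RD:DS = 3:5 ⇒ D = (0, -5/32)
4. B lies on line DR with DB:BR = 3:(-1) ⇒ B = (0, -19/64)
5. F is the midpoint of JX ⇒ F = (1/2, 1/4)
2·[NBF] = 83/128, 2·[NFS] = -1/2
[NBF]:[NFS] = 83/128:-1/2 = -83/64

[NBF]:[NFS] = -83/64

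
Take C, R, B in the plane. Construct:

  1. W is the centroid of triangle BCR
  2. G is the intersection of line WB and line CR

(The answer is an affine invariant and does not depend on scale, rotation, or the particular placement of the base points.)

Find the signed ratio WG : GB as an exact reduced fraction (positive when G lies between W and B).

Choose coordinates C = (0, 0), R = (1, 0), B = (0, 1).
1. W is the centroid of triangle BCR ⇒ W = (1/3, 1/3)
2. G is the intersection of line WB and line CR ⇒ G = (1/2, 0)
G = W + t·(B−W) with t = -1/2, so WG:GB = t:(1−t) = -1/2:3/2

WG:GB = -1/3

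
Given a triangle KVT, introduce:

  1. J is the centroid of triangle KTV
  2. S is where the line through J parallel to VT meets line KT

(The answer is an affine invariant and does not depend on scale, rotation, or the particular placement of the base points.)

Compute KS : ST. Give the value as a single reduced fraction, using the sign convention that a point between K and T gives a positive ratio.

KS:ST = 2

Assign K = (0, 0), V = (1, 0), T = (0, 1) — the answer is frame-independent, so this choice is without loss of generality.
1. J is the centroid of triangle KTV ⇒ J = (1/3, 1/3)
2. S is where the line through J parallel to VT meets line KT ⇒ S = (0, 2/3)
S = K + t·(T−K) with t = 2/3, so KS:ST = t:(1−t) = 2/3:1/3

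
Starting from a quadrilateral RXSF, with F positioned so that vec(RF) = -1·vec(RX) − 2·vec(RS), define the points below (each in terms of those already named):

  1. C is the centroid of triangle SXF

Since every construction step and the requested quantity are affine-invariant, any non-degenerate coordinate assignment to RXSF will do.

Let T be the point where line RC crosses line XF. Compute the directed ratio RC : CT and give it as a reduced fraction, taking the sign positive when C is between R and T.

Work in coordinates with R = (0, 0), X = (1, 0), S = (0, 1), F = (-1, -2).
1. C is the centroid of triangle SXF ⇒ C = (0, -1/3)
line RC meets XF at T = (0, -1)
C = R + t·(T−R) with t = 1/3, so RC:CT = 1/3:2/3

RC:CT = 1/2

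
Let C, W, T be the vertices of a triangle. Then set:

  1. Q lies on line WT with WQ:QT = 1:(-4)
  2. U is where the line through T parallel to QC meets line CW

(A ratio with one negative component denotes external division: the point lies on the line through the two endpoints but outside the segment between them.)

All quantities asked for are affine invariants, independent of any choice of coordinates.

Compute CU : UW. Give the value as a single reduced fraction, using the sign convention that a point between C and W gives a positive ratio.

CU:UW = -4/3

Assign C = (0, 0), W = (1, 0), T = (0, 1) — the answer is frame-independent, so this choice is without loss of generality.
1. Q lies on line WT with WQ:QT = 1:(-4) ⇒ Q = (4/3, -1/3)
2. U is where the line through T parallel to QC meets line CW ⇒ U = (4, 0)
U = C + t·(W−C) with t = 4, so CU:UW = t:(1−t) = 4:-3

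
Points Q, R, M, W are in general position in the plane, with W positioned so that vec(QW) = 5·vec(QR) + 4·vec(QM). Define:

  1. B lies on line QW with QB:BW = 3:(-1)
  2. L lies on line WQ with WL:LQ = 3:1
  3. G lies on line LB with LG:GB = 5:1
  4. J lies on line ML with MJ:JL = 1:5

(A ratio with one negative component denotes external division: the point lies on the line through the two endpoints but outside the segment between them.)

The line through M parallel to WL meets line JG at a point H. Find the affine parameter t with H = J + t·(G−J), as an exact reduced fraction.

Set Q = (0, 0), R = (1, 0), M = (0, 1), W = (5, 4); any affine frame gives the same invariant.
1. B lies on line QW with QB:BW = 3:(-1) ⇒ B = (15/2, 6)
2. L lies on line WQ with WL:LQ = 3:1 ⇒ L = (5/4, 1)
3. G lies on line LB with LG:GB = 5:1 ⇒ G = (155/24, 31/6)
4. J lies on line ML with MJ:JL = 1:5 ⇒ J = (5/24, 1)
through M parallel to WL: direction (-15/4, -3); meets JG at H = (-25/24, 1/6)
H = J + t·(G−J) with t = -1/5

t = -1/5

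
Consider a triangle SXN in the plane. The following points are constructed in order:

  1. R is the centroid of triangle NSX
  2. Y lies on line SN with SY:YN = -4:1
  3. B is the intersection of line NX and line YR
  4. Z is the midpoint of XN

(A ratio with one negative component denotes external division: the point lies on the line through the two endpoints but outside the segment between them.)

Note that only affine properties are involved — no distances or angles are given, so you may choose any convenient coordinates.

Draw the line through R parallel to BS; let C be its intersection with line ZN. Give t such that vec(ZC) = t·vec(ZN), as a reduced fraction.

Work in coordinates with S = (0, 0), X = (1, 0), N = (0, 1).
1. R is the centroid of triangle NSX ⇒ R = (1/3, 1/3)
2. Y lies on line SN with SY:YN = -4:1 ⇒ Y = (0, 4/3)
3. B is the intersection of line NX and line YR ⇒ B = (1/6, 5/6)
4. Z is the midpoint of XN ⇒ Z = (1/2, 1/2)
through R parallel to BS: direction (-1/6, -5/6); meets ZN at C = (7/18, 11/18)
C = Z + t·(N−Z) with t = 2/9

t = 2/9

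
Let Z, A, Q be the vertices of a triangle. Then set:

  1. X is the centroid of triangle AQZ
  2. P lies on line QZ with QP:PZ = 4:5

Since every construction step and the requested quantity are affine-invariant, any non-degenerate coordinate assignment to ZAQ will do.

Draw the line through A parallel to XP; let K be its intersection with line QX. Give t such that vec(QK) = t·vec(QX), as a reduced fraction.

t = 3/4

Work in coordinates with Z = (0, 0), A = (1, 0), Q = (0, 1).
1. X is the centroid of triangle AQZ ⇒ X = (1/3, 1/3)
2. P lies on line QZ with QP:PZ = 4:5 ⇒ P = (0, 5/9)
through A parallel to XP: direction (-1/3, 2/9); meets QX at K = (1/4, 1/2)
K = Q + t·(X−Q) with t = 3/4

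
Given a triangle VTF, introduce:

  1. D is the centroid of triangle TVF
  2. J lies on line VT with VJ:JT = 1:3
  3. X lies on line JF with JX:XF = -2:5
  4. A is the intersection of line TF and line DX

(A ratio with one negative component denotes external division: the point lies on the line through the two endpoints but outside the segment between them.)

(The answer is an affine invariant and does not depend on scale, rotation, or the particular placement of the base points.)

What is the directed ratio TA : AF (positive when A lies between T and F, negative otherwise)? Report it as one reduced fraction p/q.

TA:AF = 23/10

Work in coordinates with V = (0, 0), T = (1, 0), F = (0, 1).
1. D is the centroid of triangle TVF ⇒ D = (1/3, 1/3)
2. J lies on line VT with VJ:JT = 1:3 ⇒ J = (1/4, 0)
3. X lies on line JF with JX:XF = -2:5 ⇒ X = (5/12, -2/3)
4. A is the intersection of line TF and line DX ⇒ A = (10/33, 23/33)
A = T + t·(F−T) with t = 23/33, so TA:AF = t:(1−t) = 23/33:10/33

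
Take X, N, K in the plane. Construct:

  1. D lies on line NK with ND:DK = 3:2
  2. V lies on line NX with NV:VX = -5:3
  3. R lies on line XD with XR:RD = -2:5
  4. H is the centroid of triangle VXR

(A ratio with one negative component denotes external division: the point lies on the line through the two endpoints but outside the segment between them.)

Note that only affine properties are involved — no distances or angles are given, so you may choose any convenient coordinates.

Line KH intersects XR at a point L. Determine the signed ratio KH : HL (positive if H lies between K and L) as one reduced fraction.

Choose coordinates X = (0, 0), N = (1, 0), K = (0, 1).
1. D lies on line NK with ND:DK = 3:2 ⇒ D = (2/5, 3/5)
2. V lies on line NX with NV:VX = -5:3 ⇒ V = (-3/2, 0)
3. R lies on line XD with XR:RD = -2:5 ⇒ R = (-4/15, -2/5)
4. H is the centroid of triangle VXR ⇒ H = (-53/90, -2/15)
line KH meets XR at L = (-106/45, -53/15)
H = K + t·(L−K) with t = 1/4, so KH:HL = 1/4:3/4

KH:HL = 1/3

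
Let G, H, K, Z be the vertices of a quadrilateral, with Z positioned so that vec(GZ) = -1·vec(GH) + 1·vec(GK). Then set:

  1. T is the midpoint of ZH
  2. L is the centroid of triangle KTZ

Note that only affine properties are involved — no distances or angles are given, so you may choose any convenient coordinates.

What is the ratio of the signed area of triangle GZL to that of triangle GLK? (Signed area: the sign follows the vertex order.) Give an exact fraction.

Set G = (0, 0), H = (1, 0), K = (0, 1), Z = (-1, 1); any affine frame gives the same invariant.
1. T is the midpoint of ZH ⇒ T = (0, 1/2)
2. L is the centroid of triangle KTZ ⇒ L = (-1/3, 5/6)
2·[GZL] = -1/2, 2·[GLK] = -1/3
[GZL]:[GLK] = -1/2:-1/3 = 3/2

[GZL]:[GLK] = 3/2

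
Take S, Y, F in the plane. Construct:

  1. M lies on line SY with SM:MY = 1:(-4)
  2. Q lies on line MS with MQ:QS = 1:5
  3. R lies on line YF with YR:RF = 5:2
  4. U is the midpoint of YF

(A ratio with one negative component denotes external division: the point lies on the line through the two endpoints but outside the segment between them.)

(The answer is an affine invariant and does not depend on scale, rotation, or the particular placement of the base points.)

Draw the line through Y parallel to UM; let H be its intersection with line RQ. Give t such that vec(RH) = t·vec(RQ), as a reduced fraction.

Choose coordinates S = (0, 0), Y = (1, 0), F = (0, 1).
1. M lies on line SY with SM:MY = 1:(-4) ⇒ M = (-1/3, 0)
2. Q lies on line MS with MQ:QS = 1:5 ⇒ Q = (-5/18, 0)
3. R lies on line YF with YR:RF = 5:2 ⇒ R = (2/7, 5/7)
4. U is the midpoint of YF ⇒ U = (1/2, 1/2)
through Y parallel to UM: direction (-5/6, -1/2); meets RQ at H = (-338/237, -115/79)
H = R + t·(Q−R) with t = 240/79

t = 240/79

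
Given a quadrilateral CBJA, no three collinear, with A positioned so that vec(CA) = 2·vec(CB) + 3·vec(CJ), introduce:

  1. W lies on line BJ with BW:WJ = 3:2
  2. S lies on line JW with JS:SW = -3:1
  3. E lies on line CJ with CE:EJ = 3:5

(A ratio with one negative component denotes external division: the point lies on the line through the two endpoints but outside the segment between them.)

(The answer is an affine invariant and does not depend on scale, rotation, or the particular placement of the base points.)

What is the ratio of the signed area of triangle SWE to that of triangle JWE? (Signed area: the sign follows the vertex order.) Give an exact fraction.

[SWE]:[JWE] = -1/2

Work in coordinates with C = (0, 0), B = (1, 0), J = (0, 1), A = (2, 3).
1. W lies on line BJ with BW:WJ = 3:2 ⇒ W = (2/5, 3/5)
2. S lies on line JW with JS:SW = -3:1 ⇒ S = (3/5, 2/5)
3. E lies on line CJ with CE:EJ = 3:5 ⇒ E = (0, 3/8)
2·[SWE] = 1/8, 2·[JWE] = -1/4
[SWE]:[JWE] = 1/8:-1/4 = -1/2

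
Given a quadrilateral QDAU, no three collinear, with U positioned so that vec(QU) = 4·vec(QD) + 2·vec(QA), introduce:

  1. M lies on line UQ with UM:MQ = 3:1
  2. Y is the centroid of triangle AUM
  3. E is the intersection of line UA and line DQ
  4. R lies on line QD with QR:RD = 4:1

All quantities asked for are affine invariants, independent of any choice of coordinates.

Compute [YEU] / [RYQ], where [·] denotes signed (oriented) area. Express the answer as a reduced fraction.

Assign Q = (0, 0), D = (1, 0), A = (0, 1), U = (4, 2) — the answer is frame-independent, so this choice is without loss of generality.
1. M lies on line UQ with UM:MQ = 3:1 ⇒ M = (1, 1/2)
2. Y is the centroid of triangle AUM ⇒ Y = (5/3, 7/6)
3. E is the intersection of line UA and line DQ ⇒ E = (-4, 0)
4. R lies on line QD with QR:RD = 4:1 ⇒ R = (4/5, 0)
2·[YEU] = -2, 2·[RYQ] = 14/15
[YEU]:[RYQ] = -2:14/15 = -15/7

[YEU]:[RYQ] = -15/7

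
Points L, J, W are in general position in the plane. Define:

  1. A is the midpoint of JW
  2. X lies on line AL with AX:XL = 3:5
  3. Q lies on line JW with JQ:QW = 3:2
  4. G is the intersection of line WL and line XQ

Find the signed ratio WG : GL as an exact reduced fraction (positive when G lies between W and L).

Set L = (0, 0), J = (1, 0), W = (0, 1); any affine frame gives the same invariant.
1. A is the midpoint of JW ⇒ A = (1/2, 1/2)
2. X lies on line AL with AX:XL = 3:5 ⇒ X = (5/16, 5/16)
3. Q lies on line JW with JQ:QW = 3:2 ⇒ Q = (2/5, 3/5)
4. G is the intersection of line WL and line XQ ⇒ G = (0, -5/7)
G = W + t·(L−W) with t = 12/7, so WG:GL = t:(1−t) = 12/7:-5/7

WG:GL = -12/5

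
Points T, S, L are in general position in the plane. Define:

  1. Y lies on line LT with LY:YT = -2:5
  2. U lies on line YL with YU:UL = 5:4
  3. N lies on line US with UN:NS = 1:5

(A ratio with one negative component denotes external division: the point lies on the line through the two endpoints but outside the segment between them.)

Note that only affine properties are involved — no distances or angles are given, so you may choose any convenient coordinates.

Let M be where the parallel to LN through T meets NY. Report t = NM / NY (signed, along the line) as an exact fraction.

t = -3/2

Assign T = (0, 0), S = (1, 0), L = (0, 1) — the answer is frame-independent, so this choice is without loss of generality.
1. Y lies on line LT with LY:YT = -2:5 ⇒ Y = (0, 5/3)
2. U lies on line YL with YU:UL = 5:4 ⇒ U = (0, 35/27)
3. N lies on line US with UN:NS = 1:5 ⇒ N = (1/6, 175/162)
through T parallel to LN: direction (1/6, 13/162); meets NY at M = (5/12, 65/324)
M = N + t·(Y−N) with t = -3/2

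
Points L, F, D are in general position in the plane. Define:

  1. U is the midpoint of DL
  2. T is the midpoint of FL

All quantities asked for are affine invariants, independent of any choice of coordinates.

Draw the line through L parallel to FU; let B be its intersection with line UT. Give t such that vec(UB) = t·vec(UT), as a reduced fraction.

t = 2

Set L = (0, 0), F = (1, 0), D = (0, 1); any affine frame gives the same invariant.
1. U is the midpoint of DL ⇒ U = (0, 1/2)
2. T is the midpoint of FL ⇒ T = (1/2, 0)
through L parallel to FU: direction (-1, 1/2); meets UT at B = (1, -1/2)
B = U + t·(T−U) with t = 2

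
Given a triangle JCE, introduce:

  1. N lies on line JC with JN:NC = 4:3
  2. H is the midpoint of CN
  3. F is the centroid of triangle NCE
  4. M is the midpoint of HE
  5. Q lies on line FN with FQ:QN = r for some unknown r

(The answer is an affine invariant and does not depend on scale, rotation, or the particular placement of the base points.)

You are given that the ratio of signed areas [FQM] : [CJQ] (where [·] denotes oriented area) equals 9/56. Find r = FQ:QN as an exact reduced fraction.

Assign J = (0, 0), C = (1, 0), E = (0, 1) — the answer is frame-independent, so this choice is without loss of generality.
1. N lies on line JC with JN:NC = 4:3 ⇒ N = (4/7, 0)
2. H is the midpoint of CN ⇒ H = (11/14, 0)
3. F is the centroid of triangle NCE ⇒ F = (11/21, 1/3)
4. M is the midpoint of HE ⇒ M = (11/28, 1/2)
5. With FQ:QN = r, write λ = r/(r+1) so Q = F + λ·(N−F); Q is affine-linear in λ
Every point depending on Q is an affine combination of Q and λ-independent points, so each such coordinate is linear in λ; the λ² term in each signed area is a multiple of (N−F)×(N−F) = 0, so 2·[FQM] and 2·[CJQ] are each linear in λ. Evaluating at λ=0 and λ=1:
  2·[FQM] = -1/28·λ,   2·[CJQ] = 1/3·λ − 1/3
So [FQM]:[CJQ] = (-1/28·λ) / (1/3·λ − 1/3). Setting this equal to 9/56:
  -1/28·λ = 9/56·(1/3·λ − 1/3)  ⇒  λ = 3/5
Then r = λ/(1−λ) = (3/5)/(2/5) = 3/2. Check: with r = 3/2, Q = (58/105, 2/15) and [FQM]:[CJQ] = 9/56 as required.

r = 3/2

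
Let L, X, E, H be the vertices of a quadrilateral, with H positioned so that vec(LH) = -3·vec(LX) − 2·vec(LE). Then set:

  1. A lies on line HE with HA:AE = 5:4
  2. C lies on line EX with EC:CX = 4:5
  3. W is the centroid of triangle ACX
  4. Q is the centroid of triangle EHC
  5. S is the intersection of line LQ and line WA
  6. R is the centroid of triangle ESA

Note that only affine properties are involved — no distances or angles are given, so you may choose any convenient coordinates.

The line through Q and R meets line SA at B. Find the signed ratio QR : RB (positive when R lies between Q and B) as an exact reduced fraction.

Assign L = (0, 0), X = (1, 0), E = (0, 1), H = (-3, -2) — the answer is frame-independent, so this choice is without loss of generality.
1. A lies on line HE with HA:AE = 5:4 ⇒ A = (-4/3, -1/3)
2. C lies on line EX with EC:CX = 4:5 ⇒ C = (4/9, 5/9)
3. W is the centroid of triangle ACX ⇒ W = (1/27, 2/27)
4. Q is the centroid of triangle EHC ⇒ Q = (-23/27, -4/27)
5. S is the intersection of line LQ and line WA ⇒ S = (-23/45, -4/45)
6. R is the centroid of triangle ESA ⇒ R = (-83/135, 26/135)
line QR meets SA at B = (-5399/6075, -1222/6075)
R = Q + t·(B−Q) with t = -45/7, so QR:RB = -45/7:52/7

QR:RB = -45/52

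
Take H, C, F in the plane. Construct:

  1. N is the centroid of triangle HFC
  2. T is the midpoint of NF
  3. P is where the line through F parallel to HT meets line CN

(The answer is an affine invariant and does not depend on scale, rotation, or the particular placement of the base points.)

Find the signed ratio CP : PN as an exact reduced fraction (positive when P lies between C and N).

CP:PN = -5/2

Assign H = (0, 0), C = (1, 0), F = (0, 1) — the answer is frame-independent, so this choice is without loss of generality.
1. N is the centroid of triangle HFC ⇒ N = (1/3, 1/3)
2. T is the midpoint of NF ⇒ T = (1/6, 2/3)
3. P is where the line through F parallel to HT meets line CN ⇒ P = (-1/9, 5/9)
P = C + t·(N−C) with t = 5/3, so CP:PN = t:(1−t) = 5/3:-2/3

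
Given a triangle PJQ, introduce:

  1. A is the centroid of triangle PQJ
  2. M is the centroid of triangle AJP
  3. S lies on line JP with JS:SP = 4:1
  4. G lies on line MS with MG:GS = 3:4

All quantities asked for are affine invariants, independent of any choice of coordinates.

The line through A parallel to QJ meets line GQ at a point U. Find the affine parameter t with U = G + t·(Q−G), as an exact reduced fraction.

Work in coordinates with P = (0, 0), J = (1, 0), Q = (0, 1).
1. A is the centroid of triangle PQJ ⇒ A = (1/3, 1/3)
2. M is the centroid of triangle AJP ⇒ M = (4/9, 1/9)
3. S lies on line JP with JS:SP = 4:1 ⇒ S = (1/5, 0)
4. G lies on line MS with MG:GS = 3:4 ⇒ G = (107/315, 4/63)
through A parallel to QJ: direction (1, -1); meets GQ at U = (107/564, 269/564)
U = G + t·(Q−G) with t = 83/188

t = 83/188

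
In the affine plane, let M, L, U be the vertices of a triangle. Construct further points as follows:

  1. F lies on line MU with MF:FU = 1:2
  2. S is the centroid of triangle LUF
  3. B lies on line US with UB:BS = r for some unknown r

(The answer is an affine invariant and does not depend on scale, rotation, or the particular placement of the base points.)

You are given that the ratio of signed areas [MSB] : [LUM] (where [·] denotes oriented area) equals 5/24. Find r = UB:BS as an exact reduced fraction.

r = 3/5

Choose coordinates M = (0, 0), L = (1, 0), U = (0, 1).
1. F lies on line MU with MF:FU = 1:2 ⇒ F = (0, 1/3)
2. S is the centroid of triangle LUF ⇒ S = (1/3, 4/9)
3. With UB:BS = r, write λ = r/(r+1) so B = U + λ·(S−U); B is affine-linear in λ
Every point depending on B is an affine combination of B and λ-independent points, so each such coordinate is linear in λ; the λ² term in each signed area is a multiple of (S−U)×(S−U) = 0, so 2·[MSB] and 2·[LUM] are each linear in λ. Evaluating at λ=0 and λ=1:
  2·[MSB] = -1/3·λ + 1/3,   2·[LUM] = 1
So [MSB]:[LUM] = (-1/3·λ + 1/3) / (1). Setting this equal to 5/24:
  -1/3·λ + 1/3 = 5/24·(1)  ⇒  λ = 3/8
Then r = λ/(1−λ) = (3/8)/(5/8) = 3/5. Check: with r = 3/5, B = (1/8, 19/24) and [MSB]:[LUM] = 5/24 as required.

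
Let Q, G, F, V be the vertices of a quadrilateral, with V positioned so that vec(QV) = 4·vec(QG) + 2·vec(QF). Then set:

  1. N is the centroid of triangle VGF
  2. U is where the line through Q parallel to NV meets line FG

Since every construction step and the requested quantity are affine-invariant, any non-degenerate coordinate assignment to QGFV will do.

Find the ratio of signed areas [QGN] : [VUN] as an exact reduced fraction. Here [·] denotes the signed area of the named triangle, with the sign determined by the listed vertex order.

Set Q = (0, 0), G = (1, 0), F = (0, 1), V = (4, 2); any affine frame gives the same invariant.
1. N is the centroid of triangle VGF ⇒ N = (5/3, 1)
2. U is where the line through Q parallel to NV meets line FG ⇒ U = (7/10, 3/10)
2·[QGN] = 1, 2·[VUN] = -2/3
[QGN]:[VUN] = 1:-2/3 = -3/2

[QGN]:[VUN] = -3/2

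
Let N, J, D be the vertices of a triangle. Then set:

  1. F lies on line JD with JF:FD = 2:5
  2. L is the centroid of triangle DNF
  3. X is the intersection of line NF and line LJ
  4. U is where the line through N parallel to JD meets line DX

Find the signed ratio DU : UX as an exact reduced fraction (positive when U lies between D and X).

Set N = (0, 0), J = (1, 0), D = (0, 1); any affine frame gives the same invariant.
1. F lies on line JD with JF:FD = 2:5 ⇒ F = (5/7, 2/7)
2. L is the centroid of triangle DNF ⇒ L = (5/21, 3/7)
3. X is the intersection of line NF and line LJ ⇒ X = (45/77, 18/77)
4. U is where the line through N parallel to JD meets line DX ⇒ U = (45/14, -45/14)
U = D + t·(X−D) with t = 11/2, so DU:UX = t:(1−t) = 11/2:-9/2

DU:UX = -11/9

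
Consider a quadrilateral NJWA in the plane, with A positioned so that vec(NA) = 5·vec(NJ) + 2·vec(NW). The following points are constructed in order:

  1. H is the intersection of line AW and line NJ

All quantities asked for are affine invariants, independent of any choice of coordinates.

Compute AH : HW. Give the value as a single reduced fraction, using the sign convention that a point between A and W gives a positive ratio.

Work in coordinates with N = (0, 0), J = (1, 0), W = (0, 1), A = (5, 2).
1. H is the intersection of line AW and line NJ ⇒ H = (-5, 0)
H = A + t·(W−A) with t = 2, so AH:HW = t:(1−t) = 2:-1

AH:HW = -2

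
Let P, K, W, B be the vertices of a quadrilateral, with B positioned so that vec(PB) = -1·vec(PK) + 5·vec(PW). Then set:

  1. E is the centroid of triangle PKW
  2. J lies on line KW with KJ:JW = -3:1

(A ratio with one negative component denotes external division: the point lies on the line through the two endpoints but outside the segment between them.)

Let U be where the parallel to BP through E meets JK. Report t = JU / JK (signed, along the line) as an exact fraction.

t = 1/2

Assign P = (0, 0), K = (1, 0), W = (0, 1), B = (-1, 5) — the answer is frame-independent, so this choice is without loss of generality.
1. E is the centroid of triangle PKW ⇒ E = (1/3, 1/3)
2. J lies on line KW with KJ:JW = -3:1 ⇒ J = (-1/2, 3/2)
through E parallel to BP: direction (1, -5); meets JK at U = (1/4, 3/4)
U = J + t·(K−J) with t = 1/2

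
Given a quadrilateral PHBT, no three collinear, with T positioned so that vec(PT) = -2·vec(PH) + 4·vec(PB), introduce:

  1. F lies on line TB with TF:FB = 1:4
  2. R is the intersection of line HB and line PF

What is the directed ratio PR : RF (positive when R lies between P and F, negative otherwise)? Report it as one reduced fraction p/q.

PR:RF = 5/4

Set P = (0, 0), H = (1, 0), B = (0, 1), T = (-2, 4); any affine frame gives the same invariant.
1. F lies on line TB with TF:FB = 1:4 ⇒ F = (-8/5, 17/5)
2. R is the intersection of line HB and line PF ⇒ R = (-8/9, 17/9)
R = P + t·(F−P) with t = 5/9, so PR:RF = t:(1−t) = 5/9:4/9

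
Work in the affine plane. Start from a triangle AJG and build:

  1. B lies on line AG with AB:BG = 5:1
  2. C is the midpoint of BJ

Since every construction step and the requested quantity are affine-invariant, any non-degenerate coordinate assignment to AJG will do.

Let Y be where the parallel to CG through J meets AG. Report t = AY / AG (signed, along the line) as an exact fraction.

t = 7/6

Choose coordinates A = (0, 0), J = (1, 0), G = (0, 1).
1. B lies on line AG with AB:BG = 5:1 ⇒ B = (0, 5/6)
2. C is the midpoint of BJ ⇒ C = (1/2, 5/12)
through J parallel to CG: direction (-1/2, 7/12); meets AG at Y = (0, 7/6)
Y = A + t·(G−A) with t = 7/6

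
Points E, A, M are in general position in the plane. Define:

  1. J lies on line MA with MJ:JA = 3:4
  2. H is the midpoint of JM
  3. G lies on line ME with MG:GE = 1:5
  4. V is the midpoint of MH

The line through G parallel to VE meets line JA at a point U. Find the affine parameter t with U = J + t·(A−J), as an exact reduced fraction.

Work in coordinates with E = (0, 0), A = (1, 0), M = (0, 1).
1. J lies on line MA with MJ:JA = 3:4 ⇒ J = (3/7, 4/7)
2. H is the midpoint of JM ⇒ H = (3/14, 11/14)
3. G lies on line ME with MG:GE = 1:5 ⇒ G = (0, 5/6)
4. V is the midpoint of MH ⇒ V = (3/28, 25/28)
through G parallel to VE: direction (-3/28, -25/28); meets JA at U = (1/56, 55/56)
U = J + t·(A−J) with t = -23/32

t = -23/32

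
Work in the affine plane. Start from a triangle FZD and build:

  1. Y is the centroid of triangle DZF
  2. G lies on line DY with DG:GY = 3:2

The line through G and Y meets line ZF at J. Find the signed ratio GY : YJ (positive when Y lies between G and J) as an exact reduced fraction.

GY:YJ = 4/5

Choose coordinates F = (0, 0), Z = (1, 0), D = (0, 1).
1. Y is the centroid of triangle DZF ⇒ Y = (1/3, 1/3)
2. G lies on line DY with DG:GY = 3:2 ⇒ G = (1/5, 3/5)
line GY meets ZF at J = (1/2, 0)
Y = G + t·(J−G) with t = 4/9, so GY:YJ = 4/9:5/9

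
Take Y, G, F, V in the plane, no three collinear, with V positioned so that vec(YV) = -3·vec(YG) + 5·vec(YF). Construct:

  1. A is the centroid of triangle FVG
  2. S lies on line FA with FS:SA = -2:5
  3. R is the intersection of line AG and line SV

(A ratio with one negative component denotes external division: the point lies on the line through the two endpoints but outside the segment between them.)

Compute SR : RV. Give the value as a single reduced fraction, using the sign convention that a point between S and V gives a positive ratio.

SR:RV = 5/3

Choose coordinates Y = (0, 0), G = (1, 0), F = (0, 1), V = (-3, 5).
1. A is the centroid of triangle FVG ⇒ A = (-2/3, 2)
2. S lies on line FA with FS:SA = -2:5 ⇒ S = (4/9, 1/3)
3. R is the intersection of line AG and line SV ⇒ R = (-41/24, 13/4)
R = S + t·(V−S) with t = 5/8, so SR:RV = t:(1−t) = 5/8:3/8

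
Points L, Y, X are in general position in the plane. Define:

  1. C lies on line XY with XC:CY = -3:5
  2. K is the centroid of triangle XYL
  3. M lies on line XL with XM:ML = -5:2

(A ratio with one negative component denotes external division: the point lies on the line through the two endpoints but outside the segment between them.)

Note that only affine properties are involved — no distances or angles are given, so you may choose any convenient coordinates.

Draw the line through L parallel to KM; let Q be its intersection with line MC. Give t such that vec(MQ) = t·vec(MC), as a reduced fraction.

t = 2/23

Set L = (0, 0), Y = (1, 0), X = (0, 1); any affine frame gives the same invariant.
1. C lies on line XY with XC:CY = -3:5 ⇒ C = (-3/2, 5/2)
2. K is the centroid of triangle XYL ⇒ K = (1/3, 1/3)
3. M lies on line XL with XM:ML = -5:2 ⇒ M = (0, -2/3)
through L parallel to KM: direction (-1/3, -1); meets MC at Q = (-3/23, -9/23)
Q = M + t·(C−M) with t = 2/23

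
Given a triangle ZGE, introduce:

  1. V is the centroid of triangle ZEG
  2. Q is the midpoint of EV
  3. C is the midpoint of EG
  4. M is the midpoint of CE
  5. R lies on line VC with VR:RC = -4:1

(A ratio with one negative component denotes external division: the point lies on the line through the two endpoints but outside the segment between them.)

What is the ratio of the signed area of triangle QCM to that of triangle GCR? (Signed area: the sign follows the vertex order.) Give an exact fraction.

[QCM]:[GCR] = -3/4

Choose coordinates Z = (0, 0), G = (1, 0), E = (0, 1).
1. V is the centroid of triangle ZEG ⇒ V = (1/3, 1/3)
2. Q is the midpoint of EV ⇒ Q = (1/6, 2/3)
3. C is the midpoint of EG ⇒ C = (1/2, 1/2)
4. M is the midpoint of CE ⇒ M = (1/4, 3/4)
5. R lies on line VC with VR:RC = -4:1 ⇒ R = (5/9, 5/9)
2·[QCM] = 1/24, 2·[GCR] = -1/18
[QCM]:[GCR] = 1/24:-1/18 = -3/4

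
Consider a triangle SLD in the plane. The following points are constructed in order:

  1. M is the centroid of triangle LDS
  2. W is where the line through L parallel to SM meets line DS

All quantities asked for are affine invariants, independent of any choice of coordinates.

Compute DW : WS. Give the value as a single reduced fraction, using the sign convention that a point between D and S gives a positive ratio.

DW:WS = -2

Assign S = (0, 0), L = (1, 0), D = (0, 1) — the answer is frame-independent, so this choice is without loss of generality.
1. M is the centroid of triangle LDS ⇒ M = (1/3, 1/3)
2. W is where the line through L parallel to SM meets line DS ⇒ W = (0, -1)
W = D + t·(S−D) with t = 2, so DW:WS = t:(1−t) = 2:-1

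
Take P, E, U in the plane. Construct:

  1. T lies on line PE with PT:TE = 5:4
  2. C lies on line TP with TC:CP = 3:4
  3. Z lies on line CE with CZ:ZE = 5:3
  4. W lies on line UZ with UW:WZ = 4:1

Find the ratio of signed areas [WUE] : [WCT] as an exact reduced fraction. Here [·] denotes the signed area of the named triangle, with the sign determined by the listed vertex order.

Choose coordinates P = (0, 0), E = (1, 0), U = (0, 1).
1. T lies on line PE with PT:TE = 5:4 ⇒ T = (5/9, 0)
2. C lies on line TP with TC:CP = 3:4 ⇒ C = (20/63, 0)
3. Z lies on line CE with CZ:ZE = 5:3 ⇒ Z = (125/168, 0)
4. W lies on line UZ with UW:WZ = 4:1 ⇒ W = (25/42, 1/5)
2·[WUE] = -43/210, 2·[WCT] = 1/21
[WUE]:[WCT] = -43/210:1/21 = -43/10

[WUE]:[WCT] = -43/10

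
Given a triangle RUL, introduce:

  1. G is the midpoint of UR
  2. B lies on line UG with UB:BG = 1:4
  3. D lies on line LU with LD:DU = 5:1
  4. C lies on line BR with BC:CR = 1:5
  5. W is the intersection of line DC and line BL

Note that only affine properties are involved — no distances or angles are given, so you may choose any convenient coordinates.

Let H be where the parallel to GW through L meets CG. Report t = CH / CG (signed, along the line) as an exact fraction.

Work in coordinates with R = (0, 0), U = (1, 0), L = (0, 1).
1. G is the midpoint of UR ⇒ G = (1/2, 0)
2. B lies on line UG with UB:BG = 1:4 ⇒ B = (9/10, 0)
3. D lies on line LU with LD:DU = 5:1 ⇒ D = (5/6, 1/6)
4. C lies on line BR with BC:CR = 1:5 ⇒ C = (3/4, 0)
5. W is the intersection of line DC and line BL ⇒ W = (45/56, 3/28)
through L parallel to GW: direction (17/56, 3/28); meets CG at H = (-17/6, 0)
H = C + t·(G−C) with t = 43/3

t = 43/3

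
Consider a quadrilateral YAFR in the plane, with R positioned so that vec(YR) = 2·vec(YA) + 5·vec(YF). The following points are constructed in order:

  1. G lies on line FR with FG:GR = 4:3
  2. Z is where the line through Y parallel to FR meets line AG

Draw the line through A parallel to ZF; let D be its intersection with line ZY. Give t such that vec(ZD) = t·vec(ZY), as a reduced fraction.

t = 48/23

Set Y = (0, 0), A = (1, 0), F = (0, 1), R = (2, 5); any affine frame gives the same invariant.
1. G lies on line FR with FG:GR = 4:3 ⇒ G = (8/7, 23/7)
2. Z is where the line through Y parallel to FR meets line AG ⇒ Z = (23/21, 46/21)
through A parallel to ZF: direction (-23/21, -25/21); meets ZY at D = (-25/21, -50/21)
D = Z + t·(Y−Z) with t = 48/23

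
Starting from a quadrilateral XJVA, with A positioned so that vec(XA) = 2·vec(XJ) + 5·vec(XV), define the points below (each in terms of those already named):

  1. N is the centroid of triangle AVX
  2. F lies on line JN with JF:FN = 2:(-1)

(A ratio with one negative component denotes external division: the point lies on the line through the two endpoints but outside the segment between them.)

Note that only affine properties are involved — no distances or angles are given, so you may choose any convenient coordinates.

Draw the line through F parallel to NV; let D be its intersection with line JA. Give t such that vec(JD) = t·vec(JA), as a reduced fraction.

t = 10/7

Work in coordinates with X = (0, 0), J = (1, 0), V = (0, 1), A = (2, 5).
1. N is the centroid of triangle AVX ⇒ N = (2/3, 2)
2. F lies on line JN with JF:FN = 2:(-1) ⇒ F = (1/3, 4)
through F parallel to NV: direction (-2/3, -1); meets JA at D = (17/7, 50/7)
D = J + t·(A−J) with t = 10/7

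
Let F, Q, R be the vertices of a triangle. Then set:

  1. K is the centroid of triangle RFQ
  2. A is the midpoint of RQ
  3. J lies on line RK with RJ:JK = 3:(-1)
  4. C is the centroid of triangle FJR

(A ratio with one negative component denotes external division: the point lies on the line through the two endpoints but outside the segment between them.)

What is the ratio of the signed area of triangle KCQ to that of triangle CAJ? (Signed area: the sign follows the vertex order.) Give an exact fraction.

Choose coordinates F = (0, 0), Q = (1, 0), R = (0, 1).
1. K is the centroid of triangle RFQ ⇒ K = (1/3, 1/3)
2. A is the midpoint of RQ ⇒ A = (1/2, 1/2)
3. J lies on line RK with RJ:JK = 3:(-1) ⇒ J = (1/2, 0)
4. C is the centroid of triangle FJR ⇒ C = (1/6, 1/3)
2·[KCQ] = 1/18, 2·[CAJ] = -1/6
[KCQ]:[CAJ] = 1/18:-1/6 = -1/3

[KCQ]:[CAJ] = -1/3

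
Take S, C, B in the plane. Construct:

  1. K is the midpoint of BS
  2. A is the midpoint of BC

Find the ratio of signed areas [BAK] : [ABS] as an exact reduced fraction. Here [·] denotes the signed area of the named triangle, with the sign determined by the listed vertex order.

[BAK]:[ABS] = -1/2

Assign S = (0, 0), C = (1, 0), B = (0, 1) — the answer is frame-independent, so this choice is without loss of generality.
1. K is the midpoint of BS ⇒ K = (0, 1/2)
2. A is the midpoint of BC ⇒ A = (1/2, 1/2)
2·[BAK] = -1/4, 2·[ABS] = 1/2
[BAK]:[ABS] = -1/4:1/2 = -1/2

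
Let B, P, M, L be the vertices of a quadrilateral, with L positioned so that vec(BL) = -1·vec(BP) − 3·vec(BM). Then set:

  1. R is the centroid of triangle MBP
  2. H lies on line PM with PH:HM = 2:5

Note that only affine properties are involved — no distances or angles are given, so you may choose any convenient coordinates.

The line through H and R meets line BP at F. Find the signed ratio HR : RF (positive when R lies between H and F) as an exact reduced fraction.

Work in coordinates with B = (0, 0), P = (1, 0), M = (0, 1), L = (-1, -3).
1. R is the centroid of triangle MBP ⇒ R = (1/3, 1/3)
2. H lies on line PM with PH:HM = 2:5 ⇒ H = (5/7, 2/7)
line HR meets BP at F = (3, 0)
R = H + t·(F−H) with t = -1/6, so HR:RF = -1/6:7/6

HR:RF = -1/7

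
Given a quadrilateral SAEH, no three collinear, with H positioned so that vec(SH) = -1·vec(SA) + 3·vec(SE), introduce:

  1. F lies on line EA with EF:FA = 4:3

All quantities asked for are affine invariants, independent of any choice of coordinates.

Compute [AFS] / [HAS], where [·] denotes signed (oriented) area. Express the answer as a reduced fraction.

Set S = (0, 0), A = (1, 0), E = (0, 1), H = (-1, 3); any affine frame gives the same invariant.
1. F lies on line EA with EF:FA = 4:3 ⇒ F = (4/7, 3/7)
2·[AFS] = 3/7, 2·[HAS] = -3
[AFS]:[HAS] = 3/7:-3 = -1/7

[AFS]:[HAS] = -1/7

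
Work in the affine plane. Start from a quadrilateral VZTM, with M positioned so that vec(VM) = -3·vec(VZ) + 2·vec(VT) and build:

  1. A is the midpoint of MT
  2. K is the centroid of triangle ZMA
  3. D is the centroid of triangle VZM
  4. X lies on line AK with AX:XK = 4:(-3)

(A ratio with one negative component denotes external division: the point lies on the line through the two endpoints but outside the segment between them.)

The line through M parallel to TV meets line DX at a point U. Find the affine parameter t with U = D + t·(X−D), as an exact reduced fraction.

t = -14/3

Choose coordinates V = (0, 0), Z = (1, 0), T = (0, 1), M = (-3, 2).
1. A is the midpoint of MT ⇒ A = (-3/2, 3/2)
2. K is the centroid of triangle ZMA ⇒ K = (-7/6, 7/6)
3. D is the centroid of triangle VZM ⇒ D = (-2/3, 2/3)
4. X lies on line AK with AX:XK = 4:(-3) ⇒ X = (-1/6, 1/6)
through M parallel to TV: direction (0, -1); meets DX at U = (-3, 3)
U = D + t·(X−D) with t = -14/3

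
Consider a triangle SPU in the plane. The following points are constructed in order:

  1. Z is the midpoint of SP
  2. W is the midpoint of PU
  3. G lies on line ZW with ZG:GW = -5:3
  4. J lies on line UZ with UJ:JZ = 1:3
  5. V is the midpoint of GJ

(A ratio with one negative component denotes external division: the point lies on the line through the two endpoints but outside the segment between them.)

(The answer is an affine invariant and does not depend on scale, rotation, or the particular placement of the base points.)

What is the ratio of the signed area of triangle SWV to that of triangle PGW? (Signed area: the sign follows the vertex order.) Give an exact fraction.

[SWV]:[PGW] = 11/12

Assign S = (0, 0), P = (1, 0), U = (0, 1) — the answer is frame-independent, so this choice is without loss of generality.
1. Z is the midpoint of SP ⇒ Z = (1/2, 0)
2. W is the midpoint of PU ⇒ W = (1/2, 1/2)
3. G lies on line ZW with ZG:GW = -5:3 ⇒ G = (1/2, 5/4)
4. J lies on line UZ with UJ:JZ = 1:3 ⇒ J = (1/8, 3/4)
5. V is the midpoint of GJ ⇒ V = (5/16, 1)
2·[SWV] = 11/32, 2·[PGW] = 3/8
[SWV]:[PGW] = 11/32:3/8 = 11/12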